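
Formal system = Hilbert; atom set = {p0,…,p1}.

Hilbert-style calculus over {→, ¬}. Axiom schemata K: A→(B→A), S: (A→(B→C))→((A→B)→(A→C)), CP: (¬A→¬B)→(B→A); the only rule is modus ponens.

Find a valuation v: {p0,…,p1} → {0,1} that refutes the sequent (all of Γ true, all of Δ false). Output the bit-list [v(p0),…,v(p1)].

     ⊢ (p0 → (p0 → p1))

Enumerate valuations to refute Γ ⊢ Δ:
  v=00: Γ:[] Δ:[(p0 → (p0 → p1))=T] refutes=False
  v=01: Γ:[] Δ:[(p0 → (p0 → p1))=T] refutes=False
  v=10: Γ:[] Δ:[(p0 → (p0 → p1))=F] refutes=True  ← countermodel

Result: [1, 0]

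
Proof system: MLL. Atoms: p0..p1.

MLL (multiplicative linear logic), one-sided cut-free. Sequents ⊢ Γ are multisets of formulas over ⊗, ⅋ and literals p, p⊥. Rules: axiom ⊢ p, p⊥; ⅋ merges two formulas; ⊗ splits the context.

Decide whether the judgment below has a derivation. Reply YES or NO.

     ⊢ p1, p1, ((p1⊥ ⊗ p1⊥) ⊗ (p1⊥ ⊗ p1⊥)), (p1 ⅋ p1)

Proof tree:
[⅋]  ⊢ p1, p1, ((p1⊥ ⊗ p1⊥) ⊗ (p1⊥ ⊗ p1⊥)), (p1 ⅋ p1)
  [⊗]  ⊢ p1, p1, p1, p1, ((p1⊥ ⊗ p1⊥) ⊗ (p1⊥ ⊗ p1⊥))
    [⊗]  ⊢ p1, p1, (p1⊥ ⊗ p1⊥)
      [Ax]  ⊢ p1, p1⊥
      [Ax]  ⊢ p1, p1⊥
    [⊗]  ⊢ p1, p1, (p1⊥ ⊗ p1⊥)
      [Ax]  ⊢ p1, p1⊥
      [Ax]  ⊢ p1, p1⊥

Result: YES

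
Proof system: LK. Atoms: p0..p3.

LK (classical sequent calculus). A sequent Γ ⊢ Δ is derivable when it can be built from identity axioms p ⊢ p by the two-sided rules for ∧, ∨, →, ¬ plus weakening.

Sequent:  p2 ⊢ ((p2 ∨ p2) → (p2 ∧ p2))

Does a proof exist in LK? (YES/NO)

Derivation trace:
[→R] p2 ⊢ ((p2 ∨ p2) → (p2 ∧ p2))
  [∧R] p2, (p2 ∨ p2) ⊢ (p2 ∧ p2)
    [WL] (p2 ∨ p2), p2 ⊢ p2
      [∨L] (p2 ∨ p2) ⊢ p2
        [Ax] p2 ⊢ p2
        [Ax] p2 ⊢ p2
    [Ax] p2 ⊢ p2

Result: YES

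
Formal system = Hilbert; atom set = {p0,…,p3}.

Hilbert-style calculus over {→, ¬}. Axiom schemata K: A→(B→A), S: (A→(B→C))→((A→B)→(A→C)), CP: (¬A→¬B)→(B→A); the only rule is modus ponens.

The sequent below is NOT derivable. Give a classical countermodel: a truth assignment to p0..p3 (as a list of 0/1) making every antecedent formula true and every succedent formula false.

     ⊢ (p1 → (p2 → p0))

Truth-table refutation:
  v=0000: Γ:[] Δ:[(p1 → (p2 → p0))=T] refutes=False
  v=0001: Γ:[] Δ:[(p1 → (p2 → p0))=T] refutes=False
  v=0010: Γ:[] Δ:[(p1 → (p2 → p0))=T] refutes=False
  v=0011: Γ:[] Δ:[(p1 → (p2 → p0))=T] refutes=False
  v=0100: Γ:[] Δ:[(p1 → (p2 → p0))=T] refutes=False
  v=0101: Γ:[] Δ:[(p1 → (p2 → p0))=T] refutes=False
  v=0110: Γ:[] Δ:[(p1 → (p2 → p0))=F] refutes=True  ← countermodel

Result: [0, 1, 1, 0]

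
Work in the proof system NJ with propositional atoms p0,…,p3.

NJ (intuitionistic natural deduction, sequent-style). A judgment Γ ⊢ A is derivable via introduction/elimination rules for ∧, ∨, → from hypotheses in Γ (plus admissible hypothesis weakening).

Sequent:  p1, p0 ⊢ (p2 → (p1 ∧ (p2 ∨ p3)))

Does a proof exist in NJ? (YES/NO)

Proof tree:
[Wk] p1, p0 ⊢ (p2 → (p1 ∧ (p2 ∨ p3)))
  [→I] p1 ⊢ (p2 → (p1 ∧ (p2 ∨ p3)))
    [∧I] p1, p2 ⊢ (p1 ∧ (p2 ∨ p3))
      [Ax] p1 ⊢ p1
      [∨I₁] p2 ⊢ (p2 ∨ p3)
        [Ax] p2 ⊢ p2

Result: YES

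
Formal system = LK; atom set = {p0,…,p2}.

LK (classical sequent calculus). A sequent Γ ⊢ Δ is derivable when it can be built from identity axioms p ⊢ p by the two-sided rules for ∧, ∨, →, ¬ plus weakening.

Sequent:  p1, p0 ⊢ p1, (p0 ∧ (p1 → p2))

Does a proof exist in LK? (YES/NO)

Derivation trace:
[∧R] p1, p0 ⊢ p1, (p0 ∧ (p1 → p2))
  [Ax] p0 ⊢ p0
  [→R] p1 ⊢ p1, (p1 → p2)
    [WL] p1, p1 ⊢ p1, p2
      [WR] p1 ⊢ p1, p2
        [Ax] p1 ⊢ p1

Result: YES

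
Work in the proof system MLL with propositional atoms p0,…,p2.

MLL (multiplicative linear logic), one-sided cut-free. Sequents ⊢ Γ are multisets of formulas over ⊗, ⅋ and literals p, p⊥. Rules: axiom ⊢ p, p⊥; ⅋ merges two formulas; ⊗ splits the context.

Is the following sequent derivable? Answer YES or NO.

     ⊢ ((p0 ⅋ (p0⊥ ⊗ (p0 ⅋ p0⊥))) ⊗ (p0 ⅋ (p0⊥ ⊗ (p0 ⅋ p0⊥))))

Proof tree:
[⊗]  ⊢ ((p0 ⅋ (p0⊥ ⊗ (p0 ⅋ p0⊥))) ⊗ (p0 ⅋ (p0⊥ ⊗ (p0 ⅋ p0⊥))))
  [⅋]  ⊢ (p0 ⅋ (p0⊥ ⊗ (p0 ⅋ p0⊥)))
    [⊗]  ⊢ p0, (p0⊥ ⊗ (p0 ⅋ p0⊥))
      [Ax]  ⊢ p0, p0⊥
      [⅋]  ⊢ (p0 ⅋ p0⊥)
        [Ax]  ⊢ p0, p0⊥
  [⅋]  ⊢ (p0 ⅋ (p0⊥ ⊗ (p0 ⅋ p0⊥)))
    [⊗]  ⊢ p0, (p0⊥ ⊗ (p0 ⅋ p0⊥))
      [Ax]  ⊢ p0, p0⊥
      [⅋]  ⊢ (p0 ⅋ p0⊥)
        [Ax]  ⊢ p0, p0⊥

Result: YES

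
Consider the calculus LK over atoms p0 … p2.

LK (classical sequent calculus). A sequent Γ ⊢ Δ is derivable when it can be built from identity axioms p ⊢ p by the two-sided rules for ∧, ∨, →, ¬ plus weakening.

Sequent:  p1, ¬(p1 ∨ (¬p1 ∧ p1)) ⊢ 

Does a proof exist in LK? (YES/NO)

Proof tree:
[¬L] p1, ¬(p1 ∨ (¬p1 ∧ p1)) ⊢ 
  [∨R] p1 ⊢ (p1 ∨ (¬p1 ∧ p1))
    [∧R] p1 ⊢ p1, (¬p1 ∧ p1)
      [¬R]  ⊢ p1, ¬p1
        [Ax] p1 ⊢ p1
      [Ax] p1 ⊢ p1

Result: YES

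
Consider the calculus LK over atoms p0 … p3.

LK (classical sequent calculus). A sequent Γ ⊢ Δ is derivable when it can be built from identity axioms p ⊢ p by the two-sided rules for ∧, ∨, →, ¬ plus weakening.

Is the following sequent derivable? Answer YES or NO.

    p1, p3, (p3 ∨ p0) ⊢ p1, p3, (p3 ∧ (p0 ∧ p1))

Derivation (root first):
[∧R] p1, p3, (p3 ∨ p0) ⊢ p1, p3, (p3 ∧ (p0 ∧ p1))
  [∨L] p1, (p3 ∨ p0) ⊢ p1, p3
    [Ax] p3 ⊢ p3
    [WL] p1, p0 ⊢ p1
      [Ax] p1 ⊢ p1
  [∧R] p1, p3 ⊢ p3, (p0 ∧ p1)
    [WR] p3 ⊢ p3, p0
      [Ax] p3 ⊢ p3
    [Ax] p1 ⊢ p1

Result: YES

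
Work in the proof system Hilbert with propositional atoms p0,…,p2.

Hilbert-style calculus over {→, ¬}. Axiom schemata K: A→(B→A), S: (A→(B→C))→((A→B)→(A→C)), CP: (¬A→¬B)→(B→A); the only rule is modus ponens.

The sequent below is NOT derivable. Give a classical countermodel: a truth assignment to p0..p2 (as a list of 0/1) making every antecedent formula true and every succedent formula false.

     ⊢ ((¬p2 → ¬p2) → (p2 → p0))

Search for a countermodel by truth-table:
  v=000: Γ:[] Δ:[((¬p2 → ¬p2) → (p2 → p0))=T] refutes=False
  v=001: Γ:[] Δ:[((¬p2 → ¬p2) → (p2 → p0))=F] refutes=True  ← countermodel

Result: [0, 0, 1]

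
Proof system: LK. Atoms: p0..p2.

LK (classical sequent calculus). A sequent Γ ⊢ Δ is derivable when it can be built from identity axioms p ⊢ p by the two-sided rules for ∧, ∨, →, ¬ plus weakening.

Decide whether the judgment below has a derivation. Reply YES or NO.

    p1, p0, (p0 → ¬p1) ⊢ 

Proof tree:
[→L] p1, p0, (p0 → ¬p1) ⊢ 
  [Ax] p0 ⊢ p0
  [¬L] p1, p0, ¬p1 ⊢ 
    [WL] p1, p0 ⊢ p1
      [Ax] p1 ⊢ p1

Result: YES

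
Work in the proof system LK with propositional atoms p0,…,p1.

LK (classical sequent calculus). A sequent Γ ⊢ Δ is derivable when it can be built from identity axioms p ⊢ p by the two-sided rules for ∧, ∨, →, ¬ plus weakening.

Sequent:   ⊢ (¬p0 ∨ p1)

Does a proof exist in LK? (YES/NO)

Enumerate valuations to refute Γ ⊢ Δ:
  v=00: Γ:[] Δ:[(¬p0 ∨ p1)=T] refutes=False
  v=01: Γ:[] Δ:[(¬p0 ∨ p1)=T] refutes=False
  v=10: Γ:[] Δ:[(¬p0 ∨ p1)=F] refutes=True  ← countermodel

Result: NO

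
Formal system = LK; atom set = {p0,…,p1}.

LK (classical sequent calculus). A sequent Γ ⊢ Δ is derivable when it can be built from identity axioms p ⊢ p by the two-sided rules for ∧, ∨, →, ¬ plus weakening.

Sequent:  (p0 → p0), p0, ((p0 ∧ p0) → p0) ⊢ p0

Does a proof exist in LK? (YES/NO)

Derivation trace:
[→L] (p0 → p0), p0, ((p0 ∧ p0) → p0) ⊢ p0
  [∧R] (p0 → p0), p0 ⊢ (p0 ∧ p0)
    [Ax] p0 ⊢ p0
    [→L] p0, (p0 → p0) ⊢ p0
      [Ax] p0 ⊢ p0
      [Ax] p0 ⊢ p0
  [Ax] p0 ⊢ p0

Result: YES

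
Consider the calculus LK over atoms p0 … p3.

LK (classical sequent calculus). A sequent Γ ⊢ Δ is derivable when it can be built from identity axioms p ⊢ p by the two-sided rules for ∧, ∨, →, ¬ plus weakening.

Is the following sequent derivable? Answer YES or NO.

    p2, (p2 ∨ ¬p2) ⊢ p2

Proof tree:
[∨L] p2, (p2 ∨ ¬p2) ⊢ p2
  [Ax] p2 ⊢ p2
  [¬L] p2, ¬p2 ⊢ 
    [Ax] p2 ⊢ p2

Result: YES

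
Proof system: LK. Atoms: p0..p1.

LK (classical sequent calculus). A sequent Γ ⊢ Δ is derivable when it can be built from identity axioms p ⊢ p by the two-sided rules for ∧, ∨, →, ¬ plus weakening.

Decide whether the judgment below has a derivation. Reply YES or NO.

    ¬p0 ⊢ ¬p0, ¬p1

Proof tree:
[¬R] ¬p0 ⊢ ¬p0, ¬p1
  [¬L] p1, ¬p0 ⊢ ¬p0
    [¬R] p1 ⊢ p0, ¬p0
      [WL] p0, p1 ⊢ p0
        [Ax] p0 ⊢ p0

Result: YES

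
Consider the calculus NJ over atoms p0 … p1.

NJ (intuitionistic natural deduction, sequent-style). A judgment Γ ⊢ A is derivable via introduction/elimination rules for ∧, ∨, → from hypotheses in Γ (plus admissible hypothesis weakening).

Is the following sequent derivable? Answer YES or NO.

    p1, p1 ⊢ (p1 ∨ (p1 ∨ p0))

Derivation trace:
[∨I₂] p1, p1 ⊢ (p1 ∨ (p1 ∨ p0))
  [Wk] p1, p1 ⊢ (p1 ∨ p0)
    [∨I₁] p1 ⊢ (p1 ∨ p0)
      [Ax] p1 ⊢ p1

Result: YES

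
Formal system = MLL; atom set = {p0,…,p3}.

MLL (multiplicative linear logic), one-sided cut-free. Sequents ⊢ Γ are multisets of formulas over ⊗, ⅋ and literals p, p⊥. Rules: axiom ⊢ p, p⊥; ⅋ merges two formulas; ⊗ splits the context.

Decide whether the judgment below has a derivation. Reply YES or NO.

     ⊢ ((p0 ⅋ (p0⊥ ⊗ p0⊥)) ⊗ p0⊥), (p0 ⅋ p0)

Derivation trace:
[⅋]  ⊢ ((p0 ⅋ (p0⊥ ⊗ p0⊥)) ⊗ p0⊥), (p0 ⅋ p0)
  [⊗]  ⊢ p0, p0, ((p0 ⅋ (p0⊥ ⊗ p0⊥)) ⊗ p0⊥)
    [⅋]  ⊢ p0, (p0 ⅋ (p0⊥ ⊗ p0⊥))
      [⊗]  ⊢ p0, p0, (p0⊥ ⊗ p0⊥)
        [Ax]  ⊢ p0, p0⊥
        [Ax]  ⊢ p0, p0⊥
    [Ax]  ⊢ p0, p0⊥

Result: YES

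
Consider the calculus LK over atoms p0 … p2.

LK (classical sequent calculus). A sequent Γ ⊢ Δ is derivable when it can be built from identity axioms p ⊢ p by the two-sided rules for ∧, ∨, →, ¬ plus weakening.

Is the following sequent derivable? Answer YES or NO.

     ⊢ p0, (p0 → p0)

Derivation trace:
[→R]  ⊢ p0, (p0 → p0)
  [WR] p0 ⊢ p0, p0
    [Ax] p0 ⊢ p0

Result: YES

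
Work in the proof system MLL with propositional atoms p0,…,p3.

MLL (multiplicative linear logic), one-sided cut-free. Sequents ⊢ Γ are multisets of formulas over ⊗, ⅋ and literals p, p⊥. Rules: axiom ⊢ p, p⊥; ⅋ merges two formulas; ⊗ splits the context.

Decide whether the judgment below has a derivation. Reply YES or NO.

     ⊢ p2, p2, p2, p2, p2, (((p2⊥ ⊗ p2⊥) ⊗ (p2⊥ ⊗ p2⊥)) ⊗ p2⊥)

Derivation trace:
[⊗]  ⊢ p2, p2, p2, p2, p2, (((p2⊥ ⊗ p2⊥) ⊗ (p2⊥ ⊗ p2⊥)) ⊗ p2⊥)
  [⊗]  ⊢ p2, p2, p2, p2, ((p2⊥ ⊗ p2⊥) ⊗ (p2⊥ ⊗ p2⊥))
    [⊗]  ⊢ p2, p2, (p2⊥ ⊗ p2⊥)
      [Ax]  ⊢ p2, p2⊥
      [Ax]  ⊢ p2, p2⊥
    [⊗]  ⊢ p2, p2, (p2⊥ ⊗ p2⊥)
      [Ax]  ⊢ p2, p2⊥
      [Ax]  ⊢ p2, p2⊥
  [Ax]  ⊢ p2, p2⊥

Result: YES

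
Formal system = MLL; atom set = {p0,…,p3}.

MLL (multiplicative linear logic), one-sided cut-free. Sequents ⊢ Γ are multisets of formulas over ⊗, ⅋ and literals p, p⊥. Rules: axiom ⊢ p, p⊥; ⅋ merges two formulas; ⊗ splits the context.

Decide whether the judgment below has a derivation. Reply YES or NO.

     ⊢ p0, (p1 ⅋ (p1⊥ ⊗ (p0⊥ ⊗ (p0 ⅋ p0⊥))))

Derivation trace:
[⅋]  ⊢ p0, (p1 ⅋ (p1⊥ ⊗ (p0⊥ ⊗ (p0 ⅋ p0⊥))))
  [⊗]  ⊢ p1, p0, (p1⊥ ⊗ (p0⊥ ⊗ (p0 ⅋ p0⊥)))
    [Ax]  ⊢ p1, p1⊥
    [⊗]  ⊢ p0, (p0⊥ ⊗ (p0 ⅋ p0⊥))
      [Ax]  ⊢ p0, p0⊥
      [⅋]  ⊢ (p0 ⅋ p0⊥)
        [Ax]  ⊢ p0, p0⊥

Result: YES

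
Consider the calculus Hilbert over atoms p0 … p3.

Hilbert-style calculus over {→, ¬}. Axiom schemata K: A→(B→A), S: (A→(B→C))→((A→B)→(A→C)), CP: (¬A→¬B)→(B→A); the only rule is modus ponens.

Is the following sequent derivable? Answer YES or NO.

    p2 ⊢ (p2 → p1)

Truth-table refutation:
  v=0000: Γ:[p2=F] Δ:[(p2 → p1)=T] refutes=False
  v=0001: Γ:[p2=F] Δ:[(p2 → p1)=T] refutes=False
  v=0010: Γ:[p2=T] Δ:[(p2 → p1)=F] refutes=True  ← countermodel

Result: NO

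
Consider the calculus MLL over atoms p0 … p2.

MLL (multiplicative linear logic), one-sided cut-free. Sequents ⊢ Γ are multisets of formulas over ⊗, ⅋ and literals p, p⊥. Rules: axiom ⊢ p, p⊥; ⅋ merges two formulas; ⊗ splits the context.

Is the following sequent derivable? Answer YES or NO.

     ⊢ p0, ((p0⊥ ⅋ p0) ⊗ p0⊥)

Derivation (root first):
[⊗]  ⊢ p0, ((p0⊥ ⅋ p0) ⊗ p0⊥)
  [⅋]  ⊢ (p0⊥ ⅋ p0)
    [Ax]  ⊢ p0, p0⊥
  [Ax]  ⊢ p0, p0⊥

Result: YES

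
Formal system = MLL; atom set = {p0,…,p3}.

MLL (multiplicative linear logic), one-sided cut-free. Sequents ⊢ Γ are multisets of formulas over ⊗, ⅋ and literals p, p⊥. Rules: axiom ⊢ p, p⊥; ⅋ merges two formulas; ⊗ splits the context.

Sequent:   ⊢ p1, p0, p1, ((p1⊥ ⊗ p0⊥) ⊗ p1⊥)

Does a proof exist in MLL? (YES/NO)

Derivation trace:
[⊗]  ⊢ p1, p0, p1, ((p1⊥ ⊗ p0⊥) ⊗ p1⊥)
  [⊗]  ⊢ p1, p0, (p1⊥ ⊗ p0⊥)
    [Ax]  ⊢ p1, p1⊥
    [Ax]  ⊢ p0, p0⊥
  [Ax]  ⊢ p1, p1⊥

Result: YES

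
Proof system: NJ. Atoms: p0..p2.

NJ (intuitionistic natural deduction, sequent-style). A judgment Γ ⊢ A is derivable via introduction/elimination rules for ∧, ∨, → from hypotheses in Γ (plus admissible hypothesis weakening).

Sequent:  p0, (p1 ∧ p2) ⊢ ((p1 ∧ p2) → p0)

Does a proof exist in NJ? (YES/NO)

Derivation (root first):
[Wk] p0, (p1 ∧ p2) ⊢ ((p1 ∧ p2) → p0)
  [→I] p0 ⊢ ((p1 ∧ p2) → p0)
    [Wk] p0, (p1 ∧ p2) ⊢ p0
      [Ax] p0 ⊢ p0

Result: YES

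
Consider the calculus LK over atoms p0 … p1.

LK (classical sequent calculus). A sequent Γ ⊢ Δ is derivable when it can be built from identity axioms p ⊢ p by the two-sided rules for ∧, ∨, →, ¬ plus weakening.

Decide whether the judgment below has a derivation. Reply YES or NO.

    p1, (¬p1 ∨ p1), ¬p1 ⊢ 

Derivation trace:
[¬L] p1, (¬p1 ∨ p1), ¬p1 ⊢ 
  [∨L] p1, (¬p1 ∨ p1) ⊢ p1
    [¬L] p1, ¬p1 ⊢ 
      [Ax] p1 ⊢ p1
    [Ax] p1 ⊢ p1

Result: YES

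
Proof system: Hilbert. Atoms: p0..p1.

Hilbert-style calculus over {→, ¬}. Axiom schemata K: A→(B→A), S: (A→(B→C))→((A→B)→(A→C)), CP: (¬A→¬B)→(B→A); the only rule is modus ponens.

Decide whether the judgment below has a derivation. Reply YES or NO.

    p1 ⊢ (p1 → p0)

Enumerate valuations to refute Γ ⊢ Δ:
  v=00: Γ:[p1=F] Δ:[(p1 → p0)=T] refutes=False
  v=01: Γ:[p1=T] Δ:[(p1 → p0)=F] refutes=True  ← countermodel

Result: NO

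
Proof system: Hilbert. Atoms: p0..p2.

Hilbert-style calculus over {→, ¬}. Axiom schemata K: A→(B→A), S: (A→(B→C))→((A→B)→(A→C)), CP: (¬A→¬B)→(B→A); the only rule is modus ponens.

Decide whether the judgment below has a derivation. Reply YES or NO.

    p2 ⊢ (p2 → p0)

Search for a countermodel by truth-table:
  v=000: Γ:[p2=F] Δ:[(p2 → p0)=T] refutes=False
  v=001: Γ:[p2=T] Δ:[(p2 → p0)=F] refutes=True  ← countermodel

Result: NO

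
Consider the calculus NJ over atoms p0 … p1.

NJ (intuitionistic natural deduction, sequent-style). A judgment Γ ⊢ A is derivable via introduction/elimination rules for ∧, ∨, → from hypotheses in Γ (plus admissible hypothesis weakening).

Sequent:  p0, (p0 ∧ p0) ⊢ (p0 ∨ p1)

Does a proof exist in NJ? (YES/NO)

Derivation trace:
[Wk] p0, (p0 ∧ p0) ⊢ (p0 ∨ p1)
  [∨I₁] p0 ⊢ (p0 ∨ p1)
    [Ax] p0 ⊢ p0

Result: YES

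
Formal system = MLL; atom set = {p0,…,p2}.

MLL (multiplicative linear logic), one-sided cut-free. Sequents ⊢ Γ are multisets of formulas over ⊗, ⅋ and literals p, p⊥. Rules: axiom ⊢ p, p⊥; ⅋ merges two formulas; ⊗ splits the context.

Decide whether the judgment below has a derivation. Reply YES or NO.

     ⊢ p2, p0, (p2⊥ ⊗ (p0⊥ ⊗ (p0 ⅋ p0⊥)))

Proof tree:
[⊗]  ⊢ p2, p0, (p2⊥ ⊗ (p0⊥ ⊗ (p0 ⅋ p0⊥)))
  [Ax]  ⊢ p2, p2⊥
  [⊗]  ⊢ p0, (p0⊥ ⊗ (p0 ⅋ p0⊥))
    [Ax]  ⊢ p0, p0⊥
    [⅋]  ⊢ (p0 ⅋ p0⊥)
      [Ax]  ⊢ p0, p0⊥

Result: YES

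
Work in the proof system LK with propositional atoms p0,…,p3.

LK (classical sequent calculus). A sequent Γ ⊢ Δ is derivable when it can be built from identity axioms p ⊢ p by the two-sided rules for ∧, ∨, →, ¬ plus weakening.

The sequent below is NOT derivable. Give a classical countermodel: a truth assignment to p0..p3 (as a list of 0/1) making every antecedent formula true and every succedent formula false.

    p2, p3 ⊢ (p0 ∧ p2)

Truth-table refutation:
  v=0000: Γ:[p2=F, p3=F] Δ:[(p0 ∧ p2)=F] refutes=False
  v=0001: Γ:[p2=F, p3=T] Δ:[(p0 ∧ p2)=F] refutes=False
  v=0010: Γ:[p2=T, p3=F] Δ:[(p0 ∧ p2)=F] refutes=False
  v=0011: Γ:[p2=T, p3=T] Δ:[(p0 ∧ p2)=F] refutes=True  ← countermodel

Result: [0, 0, 1, 1]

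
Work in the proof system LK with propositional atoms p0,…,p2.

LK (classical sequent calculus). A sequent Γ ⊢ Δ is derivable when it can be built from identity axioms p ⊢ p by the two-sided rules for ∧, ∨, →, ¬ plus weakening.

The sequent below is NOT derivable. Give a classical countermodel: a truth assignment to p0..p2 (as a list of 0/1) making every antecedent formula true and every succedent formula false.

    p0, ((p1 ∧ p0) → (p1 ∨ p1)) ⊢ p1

Search for a countermodel by truth-table:
  v=000: Γ:[p0=F, ((p1 ∧ p0) → (p1 ∨ p1))=T] Δ:[p1=F] refutes=False
  v=001: Γ:[p0=F, ((p1 ∧ p0) → (p1 ∨ p1))=T] Δ:[p1=F] refutes=False
  v=010: Γ:[p0=F, ((p1 ∧ p0) → (p1 ∨ p1))=T] Δ:[p1=T] refutes=False
  v=011: Γ:[p0=F, ((p1 ∧ p0) → (p1 ∨ p1))=T] Δ:[p1=T] refutes=False
  v=100: Γ:[p0=T, ((p1 ∧ p0) → (p1 ∨ p1))=T] Δ:[p1=F] refutes=True  ← countermodel

Result: [1, 0, 0]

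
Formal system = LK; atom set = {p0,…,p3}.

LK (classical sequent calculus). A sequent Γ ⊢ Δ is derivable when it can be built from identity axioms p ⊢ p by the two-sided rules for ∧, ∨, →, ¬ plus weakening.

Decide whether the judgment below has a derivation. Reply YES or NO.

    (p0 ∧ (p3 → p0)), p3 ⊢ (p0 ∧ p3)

Derivation (root first):
[∧R] (p0 ∧ (p3 → p0)), p3 ⊢ (p0 ∧ p3)
  [∧L] (p0 ∧ (p3 → p0)) ⊢ p0
    [→L] p0, (p3 → p0) ⊢ p0
      [WR] p0 ⊢ p0, p3
        [Ax] p0 ⊢ p0
      [Ax] p0 ⊢ p0
  [Ax] p3 ⊢ p3

Result: YES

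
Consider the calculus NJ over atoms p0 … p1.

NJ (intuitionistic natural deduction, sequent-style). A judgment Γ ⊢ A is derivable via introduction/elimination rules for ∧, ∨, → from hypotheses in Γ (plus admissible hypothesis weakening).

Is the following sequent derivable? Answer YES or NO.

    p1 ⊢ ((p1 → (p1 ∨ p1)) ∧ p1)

Derivation (root first):
[∧I] p1 ⊢ ((p1 → (p1 ∨ p1)) ∧ p1)
  [→I]  ⊢ (p1 → (p1 ∨ p1))
    [∨I₂] p1 ⊢ (p1 ∨ p1)
      [Ax] p1 ⊢ p1
  [Ax] p1 ⊢ p1

Result: YES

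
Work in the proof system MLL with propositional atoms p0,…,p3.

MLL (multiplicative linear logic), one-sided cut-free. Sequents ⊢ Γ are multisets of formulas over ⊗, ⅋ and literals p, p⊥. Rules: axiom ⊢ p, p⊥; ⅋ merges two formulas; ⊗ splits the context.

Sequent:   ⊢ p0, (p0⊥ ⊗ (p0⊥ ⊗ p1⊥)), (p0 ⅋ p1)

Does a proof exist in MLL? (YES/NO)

Proof tree:
[⅋]  ⊢ p0, (p0⊥ ⊗ (p0⊥ ⊗ p1⊥)), (p0 ⅋ p1)
  [⊗]  ⊢ p0, p0, p1, (p0⊥ ⊗ (p0⊥ ⊗ p1⊥))
    [Ax]  ⊢ p0, p0⊥
    [⊗]  ⊢ p0, p1, (p0⊥ ⊗ p1⊥)
      [Ax]  ⊢ p0, p0⊥
      [Ax]  ⊢ p1, p1⊥

Result: YES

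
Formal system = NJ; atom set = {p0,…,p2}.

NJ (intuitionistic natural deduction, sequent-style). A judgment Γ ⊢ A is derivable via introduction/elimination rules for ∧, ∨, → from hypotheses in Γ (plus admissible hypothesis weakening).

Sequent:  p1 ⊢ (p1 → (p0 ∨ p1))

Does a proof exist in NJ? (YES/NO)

Proof tree:
[→I] p1 ⊢ (p1 → (p0 ∨ p1))
  [Wk] p1, p1 ⊢ (p0 ∨ p1)
    [∨I₂] p1 ⊢ (p0 ∨ p1)
      [Ax] p1 ⊢ p1

Result: YES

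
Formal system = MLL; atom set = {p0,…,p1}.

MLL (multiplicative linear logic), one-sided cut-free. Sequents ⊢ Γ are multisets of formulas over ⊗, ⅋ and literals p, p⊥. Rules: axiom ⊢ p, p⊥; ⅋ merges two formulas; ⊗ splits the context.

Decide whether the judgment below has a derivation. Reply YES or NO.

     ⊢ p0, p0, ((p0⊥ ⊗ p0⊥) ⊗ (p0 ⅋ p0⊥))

Proof tree:
[⊗]  ⊢ p0, p0, ((p0⊥ ⊗ p0⊥) ⊗ (p0 ⅋ p0⊥))
  [⊗]  ⊢ p0, p0, (p0⊥ ⊗ p0⊥)
    [Ax]  ⊢ p0, p0⊥
    [Ax]  ⊢ p0, p0⊥
  [⅋]  ⊢ (p0 ⅋ p0⊥)
    [Ax]  ⊢ p0, p0⊥

Result: YES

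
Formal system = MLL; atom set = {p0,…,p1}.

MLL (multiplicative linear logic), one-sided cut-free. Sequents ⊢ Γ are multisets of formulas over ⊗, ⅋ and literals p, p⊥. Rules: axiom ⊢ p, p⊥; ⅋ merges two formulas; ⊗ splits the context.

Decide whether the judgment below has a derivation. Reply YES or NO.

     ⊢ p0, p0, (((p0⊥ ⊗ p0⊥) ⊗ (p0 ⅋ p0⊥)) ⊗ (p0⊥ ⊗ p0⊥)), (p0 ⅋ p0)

Derivation trace:
[⅋]  ⊢ p0, p0, (((p0⊥ ⊗ p0⊥) ⊗ (p0 ⅋ p0⊥)) ⊗ (p0⊥ ⊗ p0⊥)), (p0 ⅋ p0)
  [⊗]  ⊢ p0, p0, p0, p0, (((p0⊥ ⊗ p0⊥) ⊗ (p0 ⅋ p0⊥)) ⊗ (p0⊥ ⊗ p0⊥))
    [⊗]  ⊢ p0, p0, ((p0⊥ ⊗ p0⊥) ⊗ (p0 ⅋ p0⊥))
      [⊗]  ⊢ p0, p0, (p0⊥ ⊗ p0⊥)
        [Ax]  ⊢ p0, p0⊥
        [Ax]  ⊢ p0, p0⊥
      [⅋]  ⊢ (p0 ⅋ p0⊥)
        [Ax]  ⊢ p0, p0⊥
    [⊗]  ⊢ p0, p0, (p0⊥ ⊗ p0⊥)
      [Ax]  ⊢ p0, p0⊥
      [Ax]  ⊢ p0, p0⊥

Result: YES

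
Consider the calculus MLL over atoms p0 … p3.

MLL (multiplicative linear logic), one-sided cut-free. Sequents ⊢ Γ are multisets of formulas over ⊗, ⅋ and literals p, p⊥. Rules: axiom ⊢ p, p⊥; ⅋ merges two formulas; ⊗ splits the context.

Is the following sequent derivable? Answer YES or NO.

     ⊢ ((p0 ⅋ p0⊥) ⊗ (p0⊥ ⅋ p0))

Derivation trace:
[⊗]  ⊢ ((p0 ⅋ p0⊥) ⊗ (p0⊥ ⅋ p0))
  [⅋]  ⊢ (p0 ⅋ p0⊥)
    [Ax]  ⊢ p0, p0⊥
  [⅋]  ⊢ (p0⊥ ⅋ p0)
    [Ax]  ⊢ p0, p0⊥

Result: YES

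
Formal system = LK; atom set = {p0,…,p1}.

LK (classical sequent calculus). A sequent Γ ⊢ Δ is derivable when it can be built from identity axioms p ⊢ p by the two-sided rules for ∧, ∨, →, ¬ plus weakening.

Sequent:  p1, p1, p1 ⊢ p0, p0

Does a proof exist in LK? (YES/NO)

Enumerate valuations to refute Γ ⊢ Δ:
  v=00: Γ:[p1=F, p1=F, p1=F] Δ:[p0=F, p0=F] refutes=False
  v=01: Γ:[p1=T, p1=T, p1=T] Δ:[p0=F, p0=F] refutes=True  ← countermodel

Result: NO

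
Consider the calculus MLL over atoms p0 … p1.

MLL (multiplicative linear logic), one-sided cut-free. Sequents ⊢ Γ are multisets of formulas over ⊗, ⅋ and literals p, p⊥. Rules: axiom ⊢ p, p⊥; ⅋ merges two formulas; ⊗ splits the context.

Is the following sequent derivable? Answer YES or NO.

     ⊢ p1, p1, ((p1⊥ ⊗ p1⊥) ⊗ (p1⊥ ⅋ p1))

Proof tree:
[⊗]  ⊢ p1, p1, ((p1⊥ ⊗ p1⊥) ⊗ (p1⊥ ⅋ p1))
  [⊗]  ⊢ p1, p1, (p1⊥ ⊗ p1⊥)
    [Ax]  ⊢ p1, p1⊥
    [Ax]  ⊢ p1, p1⊥
  [⅋]  ⊢ (p1⊥ ⅋ p1)
    [Ax]  ⊢ p1, p1⊥

Result: YES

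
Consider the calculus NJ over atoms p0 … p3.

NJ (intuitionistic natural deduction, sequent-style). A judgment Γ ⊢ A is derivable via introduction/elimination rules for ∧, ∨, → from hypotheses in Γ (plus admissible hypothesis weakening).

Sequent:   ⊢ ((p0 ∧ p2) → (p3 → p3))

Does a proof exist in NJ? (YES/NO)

Derivation (root first):
[→I]  ⊢ ((p0 ∧ p2) → (p3 → p3))
  [Wk] (p0 ∧ p2) ⊢ (p3 → p3)
    [→I]  ⊢ (p3 → p3)
      [Ax] p3 ⊢ p3

Result: YES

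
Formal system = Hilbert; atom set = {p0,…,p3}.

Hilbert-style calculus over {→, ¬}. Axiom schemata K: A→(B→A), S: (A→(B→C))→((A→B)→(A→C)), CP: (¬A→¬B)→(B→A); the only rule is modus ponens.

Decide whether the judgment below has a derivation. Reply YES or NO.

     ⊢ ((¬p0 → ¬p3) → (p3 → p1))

Enumerate valuations to refute Γ ⊢ Δ:
  v=0000: Γ:[] Δ:[((¬p0 → ¬p3) → (p3 → p1))=T] refutes=False
  v=0001: Γ:[] Δ:[((¬p0 → ¬p3) → (p3 → p1))=T] refutes=False
  v=0010: Γ:[] Δ:[((¬p0 → ¬p3) → (p3 → p1))=T] refutes=False
  v=0011: Γ:[] Δ:[((¬p0 → ¬p3) → (p3 → p1))=T] refutes=False
  v=0100: Γ:[] Δ:[((¬p0 → ¬p3) → (p3 → p1))=T] refutes=False
  v=0101: Γ:[] Δ:[((¬p0 → ¬p3) → (p3 → p1))=T] refutes=False
  v=0110: Γ:[] Δ:[((¬p0 → ¬p3) → (p3 → p1))=T] refutes=False
  v=0111: Γ:[] Δ:[((¬p0 → ¬p3) → (p3 → p1))=T] refutes=False
  v=1000: Γ:[] Δ:[((¬p0 → ¬p3) → (p3 → p1))=T] refutes=False
  v=1001: Γ:[] Δ:[((¬p0 → ¬p3) → (p3 → p1))=F] refutes=True  ← countermodel

Result: NO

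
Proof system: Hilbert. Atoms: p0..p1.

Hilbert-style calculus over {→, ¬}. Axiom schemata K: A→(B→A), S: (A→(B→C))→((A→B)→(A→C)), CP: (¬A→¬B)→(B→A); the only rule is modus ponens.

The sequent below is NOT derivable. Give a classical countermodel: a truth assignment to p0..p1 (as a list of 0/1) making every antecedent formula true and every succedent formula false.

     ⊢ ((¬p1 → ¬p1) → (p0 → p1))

Truth-table refutation:
  v=00: Γ:[] Δ:[((¬p1 → ¬p1) → (p0 → p1))=T] refutes=False
  v=01: Γ:[] Δ:[((¬p1 → ¬p1) → (p0 → p1))=T] refutes=False
  v=10: Γ:[] Δ:[((¬p1 → ¬p1) → (p0 → p1))=F] refutes=True  ← countermodel

Result: [1, 0]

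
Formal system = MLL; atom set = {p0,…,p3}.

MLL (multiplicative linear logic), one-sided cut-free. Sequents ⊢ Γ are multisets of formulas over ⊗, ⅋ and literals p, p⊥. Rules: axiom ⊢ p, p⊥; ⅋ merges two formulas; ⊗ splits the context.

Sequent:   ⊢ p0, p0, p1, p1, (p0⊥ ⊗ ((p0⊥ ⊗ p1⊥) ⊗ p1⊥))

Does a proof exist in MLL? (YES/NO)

Derivation trace:
[⊗]  ⊢ p0, p0, p1, p1, (p0⊥ ⊗ ((p0⊥ ⊗ p1⊥) ⊗ p1⊥))
  [Ax]  ⊢ p0, p0⊥
  [⊗]  ⊢ p0, p1, p1, ((p0⊥ ⊗ p1⊥) ⊗ p1⊥)
    [⊗]  ⊢ p0, p1, (p0⊥ ⊗ p1⊥)
      [Ax]  ⊢ p0, p0⊥
      [Ax]  ⊢ p1, p1⊥
    [Ax]  ⊢ p1, p1⊥

Result: YES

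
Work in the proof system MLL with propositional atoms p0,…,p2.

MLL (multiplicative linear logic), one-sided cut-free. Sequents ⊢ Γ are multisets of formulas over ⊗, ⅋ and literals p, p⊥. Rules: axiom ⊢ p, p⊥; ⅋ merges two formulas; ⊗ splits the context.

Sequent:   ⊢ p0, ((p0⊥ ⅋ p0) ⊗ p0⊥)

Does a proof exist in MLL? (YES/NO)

Derivation trace:
[⊗]  ⊢ p0, ((p0⊥ ⅋ p0) ⊗ p0⊥)
  [⅋]  ⊢ (p0⊥ ⅋ p0)
    [Ax]  ⊢ p0, p0⊥
  [Ax]  ⊢ p0, p0⊥

Result: YES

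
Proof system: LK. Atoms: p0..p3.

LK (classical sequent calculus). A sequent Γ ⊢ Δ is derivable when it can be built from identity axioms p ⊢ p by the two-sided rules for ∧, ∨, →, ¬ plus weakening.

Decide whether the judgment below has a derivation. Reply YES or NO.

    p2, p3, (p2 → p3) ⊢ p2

Derivation (root first):
[→L] p2, p3, (p2 → p3) ⊢ p2
  [WL] p2, p3 ⊢ p2
    [Ax] p2 ⊢ p2
  [WL] p2, p3 ⊢ p2
    [Ax] p2 ⊢ p2

Result: YES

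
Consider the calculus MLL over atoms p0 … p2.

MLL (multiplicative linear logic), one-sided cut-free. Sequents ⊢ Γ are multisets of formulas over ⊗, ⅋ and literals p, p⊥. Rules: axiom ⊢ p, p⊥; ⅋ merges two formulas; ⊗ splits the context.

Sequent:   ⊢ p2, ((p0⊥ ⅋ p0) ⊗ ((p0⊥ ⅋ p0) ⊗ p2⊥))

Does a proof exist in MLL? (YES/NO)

Proof tree:
[⊗]  ⊢ p2, ((p0⊥ ⅋ p0) ⊗ ((p0⊥ ⅋ p0) ⊗ p2⊥))
  [⅋]  ⊢ (p0⊥ ⅋ p0)
    [Ax]  ⊢ p0, p0⊥
  [⊗]  ⊢ p2, ((p0⊥ ⅋ p0) ⊗ p2⊥)
    [⅋]  ⊢ (p0⊥ ⅋ p0)
      [Ax]  ⊢ p0, p0⊥
    [Ax]  ⊢ p2, p2⊥

Result: YES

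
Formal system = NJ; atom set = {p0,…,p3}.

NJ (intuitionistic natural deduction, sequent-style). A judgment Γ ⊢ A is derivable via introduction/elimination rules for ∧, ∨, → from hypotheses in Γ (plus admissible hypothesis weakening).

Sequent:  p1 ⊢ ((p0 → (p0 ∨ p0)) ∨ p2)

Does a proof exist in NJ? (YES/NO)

Proof tree:
[Wk] p1 ⊢ ((p0 → (p0 ∨ p0)) ∨ p2)
  [∨I₁]  ⊢ ((p0 → (p0 ∨ p0)) ∨ p2)
    [→I]  ⊢ (p0 → (p0 ∨ p0))
      [∨I₂] p0 ⊢ (p0 ∨ p0)
        [Ax] p0 ⊢ p0

Result: YES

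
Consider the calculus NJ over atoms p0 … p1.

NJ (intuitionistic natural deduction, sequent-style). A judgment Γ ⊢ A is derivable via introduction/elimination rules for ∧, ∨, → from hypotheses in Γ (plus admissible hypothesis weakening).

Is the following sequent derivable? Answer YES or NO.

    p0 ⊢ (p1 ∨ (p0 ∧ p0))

Derivation (root first):
[∨I₂] p0 ⊢ (p1 ∨ (p0 ∧ p0))
  [∧I] p0 ⊢ (p0 ∧ p0)
    [Ax] p0 ⊢ p0
    [Ax] p0 ⊢ p0

Result: YES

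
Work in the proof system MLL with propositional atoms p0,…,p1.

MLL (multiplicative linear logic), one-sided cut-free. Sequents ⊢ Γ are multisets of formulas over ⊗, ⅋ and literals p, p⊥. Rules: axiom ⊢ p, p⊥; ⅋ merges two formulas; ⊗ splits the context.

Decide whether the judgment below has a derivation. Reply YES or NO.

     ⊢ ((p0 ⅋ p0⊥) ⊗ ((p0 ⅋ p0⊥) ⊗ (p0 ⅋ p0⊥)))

Derivation (root first):
[⊗]  ⊢ ((p0 ⅋ p0⊥) ⊗ ((p0 ⅋ p0⊥) ⊗ (p0 ⅋ p0⊥)))
  [⅋]  ⊢ (p0 ⅋ p0⊥)
    [Ax]  ⊢ p0, p0⊥
  [⊗]  ⊢ ((p0 ⅋ p0⊥) ⊗ (p0 ⅋ p0⊥))
    [⅋]  ⊢ (p0 ⅋ p0⊥)
      [Ax]  ⊢ p0, p0⊥
    [⅋]  ⊢ (p0 ⅋ p0⊥)
      [Ax]  ⊢ p0, p0⊥

Result: YES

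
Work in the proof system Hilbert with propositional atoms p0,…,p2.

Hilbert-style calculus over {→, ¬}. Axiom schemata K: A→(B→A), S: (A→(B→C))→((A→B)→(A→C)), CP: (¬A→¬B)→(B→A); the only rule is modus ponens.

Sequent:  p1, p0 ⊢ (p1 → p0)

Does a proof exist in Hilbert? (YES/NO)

Derivation trace:
[MP] p1, p0 ⊢ (p1 → p0)
  [K]  ⊢ (p0 → (p1 → p0))
  [MP] p1, p0 ⊢ p0
    [MP] p0 ⊢ (p1 → p0)
      [K]  ⊢ (p0 → (p1 → p0))
      [Hyp] p0 ⊢ p0
    [Hyp] p1 ⊢ p1

Result: YES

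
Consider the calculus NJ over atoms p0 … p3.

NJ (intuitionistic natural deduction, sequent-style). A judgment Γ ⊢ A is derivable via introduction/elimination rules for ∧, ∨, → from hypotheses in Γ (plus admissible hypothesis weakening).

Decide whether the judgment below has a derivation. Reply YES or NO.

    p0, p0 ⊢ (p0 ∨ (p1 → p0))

Derivation trace:
[∨I₂] p0, p0 ⊢ (p0 ∨ (p1 → p0))
  [Wk] p0, p0 ⊢ (p1 → p0)
    [→I] p0 ⊢ (p1 → p0)
      [Wk] p0, p1 ⊢ p0
        [Ax] p0 ⊢ p0

Result: YES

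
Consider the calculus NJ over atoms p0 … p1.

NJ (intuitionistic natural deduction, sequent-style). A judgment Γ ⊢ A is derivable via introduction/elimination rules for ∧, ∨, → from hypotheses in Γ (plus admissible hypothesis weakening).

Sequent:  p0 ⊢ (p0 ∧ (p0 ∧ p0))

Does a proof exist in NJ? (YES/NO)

Derivation trace:
[∧I] p0 ⊢ (p0 ∧ (p0 ∧ p0))
  [Ax] p0 ⊢ p0
  [∧I] p0 ⊢ (p0 ∧ p0)
    [Ax] p0 ⊢ p0
    [Ax] p0 ⊢ p0

Result: YES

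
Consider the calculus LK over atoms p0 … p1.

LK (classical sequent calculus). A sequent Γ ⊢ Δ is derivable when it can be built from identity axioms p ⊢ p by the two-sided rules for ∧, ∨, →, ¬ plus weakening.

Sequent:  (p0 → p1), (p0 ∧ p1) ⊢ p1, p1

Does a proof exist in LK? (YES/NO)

Derivation trace:
[∧L] (p0 → p1), (p0 ∧ p1) ⊢ p1, p1
  [WR] p1, p0, (p0 → p1) ⊢ p1, p1
    [→L] p1, p0, (p0 → p1) ⊢ p1
      [WL] p0, p1 ⊢ p0
        [Ax] p0 ⊢ p0
      [Ax] p1 ⊢ p1

Result: YES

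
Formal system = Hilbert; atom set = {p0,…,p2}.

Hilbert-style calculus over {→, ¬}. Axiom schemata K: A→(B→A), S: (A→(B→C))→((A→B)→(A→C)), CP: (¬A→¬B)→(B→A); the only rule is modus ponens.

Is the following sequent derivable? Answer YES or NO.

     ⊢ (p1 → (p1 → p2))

Search for a countermodel by truth-table:
  v=000: Γ:[] Δ:[(p1 → (p1 → p2))=T] refutes=False
  v=001: Γ:[] Δ:[(p1 → (p1 → p2))=T] refutes=False
  v=010: Γ:[] Δ:[(p1 → (p1 → p2))=F] refutes=True  ← countermodel

Result: NO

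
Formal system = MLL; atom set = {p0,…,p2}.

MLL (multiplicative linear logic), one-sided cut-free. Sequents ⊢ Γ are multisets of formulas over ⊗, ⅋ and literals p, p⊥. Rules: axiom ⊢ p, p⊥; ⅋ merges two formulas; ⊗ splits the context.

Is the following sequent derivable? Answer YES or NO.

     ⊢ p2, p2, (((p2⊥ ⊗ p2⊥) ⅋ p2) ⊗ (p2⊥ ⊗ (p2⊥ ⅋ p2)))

Proof tree:
[⊗]  ⊢ p2, p2, (((p2⊥ ⊗ p2⊥) ⅋ p2) ⊗ (p2⊥ ⊗ (p2⊥ ⅋ p2)))
  [⅋]  ⊢ p2, ((p2⊥ ⊗ p2⊥) ⅋ p2)
    [⊗]  ⊢ p2, p2, (p2⊥ ⊗ p2⊥)
      [Ax]  ⊢ p2, p2⊥
      [Ax]  ⊢ p2, p2⊥
  [⊗]  ⊢ p2, (p2⊥ ⊗ (p2⊥ ⅋ p2))
    [Ax]  ⊢ p2, p2⊥
    [⅋]  ⊢ (p2⊥ ⅋ p2)
      [Ax]  ⊢ p2, p2⊥

Result: YES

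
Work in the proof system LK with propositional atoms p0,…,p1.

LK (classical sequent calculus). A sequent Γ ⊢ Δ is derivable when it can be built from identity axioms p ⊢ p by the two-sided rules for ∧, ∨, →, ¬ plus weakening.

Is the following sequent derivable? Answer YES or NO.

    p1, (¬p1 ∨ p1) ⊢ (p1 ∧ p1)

Derivation (root first):
[∨L] p1, (¬p1 ∨ p1) ⊢ (p1 ∧ p1)
  [¬L] p1, ¬p1 ⊢ 
    [Ax] p1 ⊢ p1
  [∧R] p1 ⊢ (p1 ∧ p1)
    [Ax] p1 ⊢ p1
    [Ax] p1 ⊢ p1

Result: YES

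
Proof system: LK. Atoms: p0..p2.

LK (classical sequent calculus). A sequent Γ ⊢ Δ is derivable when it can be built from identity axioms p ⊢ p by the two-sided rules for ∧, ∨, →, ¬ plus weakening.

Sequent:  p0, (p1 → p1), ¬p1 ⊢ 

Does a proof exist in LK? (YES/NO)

Search for a countermodel by truth-table:
  v=000: Γ:[p0=F, (p1 → p1)=T, ¬p1=T] Δ:[] refutes=False
  v=001: Γ:[p0=F, (p1 → p1)=T, ¬p1=T] Δ:[] refutes=False
  v=010: Γ:[p0=F, (p1 → p1)=T, ¬p1=F] Δ:[] refutes=False
  v=011: Γ:[p0=F, (p1 → p1)=T, ¬p1=F] Δ:[] refutes=False
  v=100: Γ:[p0=T, (p1 → p1)=T, ¬p1=T] Δ:[] refutes=True  ← countermodel

Result: NO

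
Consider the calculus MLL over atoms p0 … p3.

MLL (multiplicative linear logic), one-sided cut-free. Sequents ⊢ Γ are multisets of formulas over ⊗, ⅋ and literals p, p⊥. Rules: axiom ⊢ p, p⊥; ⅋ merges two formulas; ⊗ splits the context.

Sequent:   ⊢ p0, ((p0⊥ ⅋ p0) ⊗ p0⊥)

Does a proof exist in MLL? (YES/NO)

Derivation (root first):
[⊗]  ⊢ p0, ((p0⊥ ⅋ p0) ⊗ p0⊥)
  [⅋]  ⊢ (p0⊥ ⅋ p0)
    [Ax]  ⊢ p0, p0⊥
  [Ax]  ⊢ p0, p0⊥

Result: YES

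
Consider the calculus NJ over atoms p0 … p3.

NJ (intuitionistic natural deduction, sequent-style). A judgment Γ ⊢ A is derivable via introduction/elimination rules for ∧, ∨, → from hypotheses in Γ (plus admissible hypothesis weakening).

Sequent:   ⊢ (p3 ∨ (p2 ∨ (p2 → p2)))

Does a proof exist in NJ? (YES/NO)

Proof tree:
[∨I₂]  ⊢ (p3 ∨ (p2 ∨ (p2 → p2)))
  [∨I₂]  ⊢ (p2 ∨ (p2 → p2))
    [→I]  ⊢ (p2 → p2)
      [Ax] p2 ⊢ p2

Result: YES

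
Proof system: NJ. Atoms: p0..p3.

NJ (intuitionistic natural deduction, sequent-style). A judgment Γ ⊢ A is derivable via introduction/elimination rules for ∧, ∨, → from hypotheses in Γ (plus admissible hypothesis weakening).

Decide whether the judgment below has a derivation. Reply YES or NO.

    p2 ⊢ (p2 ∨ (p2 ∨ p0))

Derivation (root first):
[∨I₂] p2 ⊢ (p2 ∨ (p2 ∨ p0))
  [∨I₁] p2 ⊢ (p2 ∨ p0)
    [Ax] p2 ⊢ p2

Result: YES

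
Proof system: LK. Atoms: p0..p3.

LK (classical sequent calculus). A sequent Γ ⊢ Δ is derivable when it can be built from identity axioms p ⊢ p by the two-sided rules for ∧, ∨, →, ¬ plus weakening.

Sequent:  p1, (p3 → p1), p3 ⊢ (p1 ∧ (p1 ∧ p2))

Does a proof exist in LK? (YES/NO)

Truth-table refutation:
  v=0000: Γ:[p1=F, (p3 → p1)=T, p3=F] Δ:[(p1 ∧ (p1 ∧ p2))=F] refutes=False
  v=0001: Γ:[p1=F, (p3 → p1)=F, p3=T] Δ:[(p1 ∧ (p1 ∧ p2))=F] refutes=False
  v=0010: Γ:[p1=F, (p3 → p1)=T, p3=F] Δ:[(p1 ∧ (p1 ∧ p2))=F] refutes=False
  v=0011: Γ:[p1=F, (p3 → p1)=F, p3=T] Δ:[(p1 ∧ (p1 ∧ p2))=F] refutes=False
  v=0100: Γ:[p1=T, (p3 → p1)=T, p3=F] Δ:[(p1 ∧ (p1 ∧ p2))=F] refutes=False
  v=0101: Γ:[p1=T, (p3 → p1)=T, p3=T] Δ:[(p1 ∧ (p1 ∧ p2))=F] refutes=True  ← countermodel

Result: NO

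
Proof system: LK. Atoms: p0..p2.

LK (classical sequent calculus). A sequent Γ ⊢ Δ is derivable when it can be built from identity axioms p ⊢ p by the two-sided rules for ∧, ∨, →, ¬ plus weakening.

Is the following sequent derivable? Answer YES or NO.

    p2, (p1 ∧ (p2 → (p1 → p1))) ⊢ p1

Derivation (root first):
[∧L] p2, (p1 ∧ (p2 → (p1 → p1))) ⊢ p1
  [→L] p1, p2, (p2 → (p1 → p1)) ⊢ p1
    [Ax] p2 ⊢ p2
    [→L] p1, (p1 → p1) ⊢ p1
      [Ax] p1 ⊢ p1
      [Ax] p1 ⊢ p1

Result: YES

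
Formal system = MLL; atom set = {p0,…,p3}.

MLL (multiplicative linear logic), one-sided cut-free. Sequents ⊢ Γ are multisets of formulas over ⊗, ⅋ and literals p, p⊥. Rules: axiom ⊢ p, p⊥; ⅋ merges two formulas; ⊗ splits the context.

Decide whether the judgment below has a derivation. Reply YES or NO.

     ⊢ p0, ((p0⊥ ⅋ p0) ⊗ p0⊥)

Derivation trace:
[⊗]  ⊢ p0, ((p0⊥ ⅋ p0) ⊗ p0⊥)
  [⅋]  ⊢ (p0⊥ ⅋ p0)
    [Ax]  ⊢ p0, p0⊥
  [Ax]  ⊢ p0, p0⊥

Result: YES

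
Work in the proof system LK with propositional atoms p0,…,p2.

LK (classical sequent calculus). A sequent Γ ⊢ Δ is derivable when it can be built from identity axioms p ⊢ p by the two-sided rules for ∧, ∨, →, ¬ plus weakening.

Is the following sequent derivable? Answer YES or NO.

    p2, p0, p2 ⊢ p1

Search for a countermodel by truth-table:
  v=000: Γ:[p2=F, p0=F, p2=F] Δ:[p1=F] refutes=False
  v=001: Γ:[p2=T, p0=F, p2=T] Δ:[p1=F] refutes=False
  v=010: Γ:[p2=F, p0=F, p2=F] Δ:[p1=T] refutes=False
  v=011: Γ:[p2=T, p0=F, p2=T] Δ:[p1=T] refutes=False
  v=100: Γ:[p2=F, p0=T, p2=F] Δ:[p1=F] refutes=False
  v=101: Γ:[p2=T, p0=T, p2=T] Δ:[p1=F] refutes=True  ← countermodel

Result: NO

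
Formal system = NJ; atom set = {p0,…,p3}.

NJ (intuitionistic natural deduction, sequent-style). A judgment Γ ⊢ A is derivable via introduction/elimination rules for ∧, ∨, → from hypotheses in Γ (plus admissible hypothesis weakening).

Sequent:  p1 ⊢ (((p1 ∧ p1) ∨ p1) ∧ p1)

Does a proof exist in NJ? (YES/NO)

Derivation trace:
[∧I] p1 ⊢ (((p1 ∧ p1) ∨ p1) ∧ p1)
  [∨I₁] p1 ⊢ ((p1 ∧ p1) ∨ p1)
    [∧I] p1 ⊢ (p1 ∧ p1)
      [Wk] p1, p1 ⊢ p1
        [Ax] p1 ⊢ p1
      [Wk] p1, p1 ⊢ p1
        [Ax] p1 ⊢ p1
  [Ax] p1 ⊢ p1

Result: YES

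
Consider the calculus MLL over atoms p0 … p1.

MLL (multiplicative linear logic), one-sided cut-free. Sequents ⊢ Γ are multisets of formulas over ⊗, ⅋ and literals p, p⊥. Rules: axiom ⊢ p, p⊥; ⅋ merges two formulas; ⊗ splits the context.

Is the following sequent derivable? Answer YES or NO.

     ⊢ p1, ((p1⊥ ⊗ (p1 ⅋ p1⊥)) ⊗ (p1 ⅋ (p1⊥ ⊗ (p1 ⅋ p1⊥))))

Derivation (root first):
[⊗]  ⊢ p1, ((p1⊥ ⊗ (p1 ⅋ p1⊥)) ⊗ (p1 ⅋ (p1⊥ ⊗ (p1 ⅋ p1⊥))))
  [⊗]  ⊢ p1, (p1⊥ ⊗ (p1 ⅋ p1⊥))
    [Ax]  ⊢ p1, p1⊥
    [⅋]  ⊢ (p1 ⅋ p1⊥)
      [Ax]  ⊢ p1, p1⊥
  [⅋]  ⊢ (p1 ⅋ (p1⊥ ⊗ (p1 ⅋ p1⊥)))
    [⊗]  ⊢ p1, (p1⊥ ⊗ (p1 ⅋ p1⊥))
      [Ax]  ⊢ p1, p1⊥
      [⅋]  ⊢ (p1 ⅋ p1⊥)
        [Ax]  ⊢ p1, p1⊥

Result: YES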